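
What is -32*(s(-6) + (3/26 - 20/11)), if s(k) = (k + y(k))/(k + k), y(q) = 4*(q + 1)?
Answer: -6368/429 ≈ -14.844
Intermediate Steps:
y(q) = 4 + 4*q (y(q) = 4*(1 + q) = 4 + 4*q)
s(k) = (4 + 5*k)/(2*k) (s(k) = (k + (4 + 4*k))/(k + k) = (4 + 5*k)/((2*k)) = (4 + 5*k)*(1/(2*k)) = (4 + 5*k)/(2*k))
-32*(s(-6) + (3/26 - 20/11)) = -32*((5/2 + 2/(-6)) + (3/26 - 20/11)) = -32*((5/2 + 2*(-⅙)) + (3*(1/26) - 20*1/11)) = -32*((5/2 - ⅓) + (3/26 - 20/11)) = -32*(13/6 - 487/286) = -32*199/429 = -6368/429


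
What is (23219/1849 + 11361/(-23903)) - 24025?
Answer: -1061290446907/44196647 ≈ -24013.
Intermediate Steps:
(23219/1849 + 11361/(-23903)) - 24025 = (23219*(1/1849) + 11361*(-1/23903)) - 24025 = (23219/1849 - 11361/23903) - 24025 = 533997268/44196647 - 24025 = -1061290446907/44196647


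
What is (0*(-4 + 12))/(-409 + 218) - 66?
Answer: -66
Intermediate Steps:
(0*(-4 + 12))/(-409 + 218) - 66 = (0*8)/(-191) - 66 = -1/191*0 - 66 = 0 - 66 = -66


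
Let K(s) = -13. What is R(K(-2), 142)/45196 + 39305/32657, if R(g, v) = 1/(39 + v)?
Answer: 321533641837/267149804732 ≈ 1.2036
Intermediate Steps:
R(K(-2), 142)/45196 + 39305/32657 = 1/((39 + 142)*45196) + 39305/32657 = (1/45196)/181 + 39305*(1/32657) = (1/181)*(1/45196) + 39305/32657 = 1/8180476 + 39305/32657 = 321533641837/267149804732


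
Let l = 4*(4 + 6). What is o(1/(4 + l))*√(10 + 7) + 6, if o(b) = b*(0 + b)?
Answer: 6 + √17/1936 ≈ 6.0021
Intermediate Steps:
l = 40 (l = 4*10 = 40)
o(b) = b² (o(b) = b*b = b²)
o(1/(4 + l))*√(10 + 7) + 6 = (1/(4 + 40))²*√(10 + 7) + 6 = (1/44)²*√17 + 6 = √17/1936 + 6 = 6 + √17/1936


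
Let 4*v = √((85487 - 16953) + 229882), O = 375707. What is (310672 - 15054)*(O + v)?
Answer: 111065751926 + 295618*√18651 ≈ 1.1111e+11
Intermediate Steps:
v = √18651 (v = √((85487 - 16953) + 229882)/4 = √(68534 + 229882)/4 = √298416/4 = (4*√18651)/4 = √18651 ≈ 136.57)
(310672 - 15054)*(O + v) = (310672 - 15054)*(375707 + √18651) = 295618*(375707 + √18651) = 111065751926 + 295618*√18651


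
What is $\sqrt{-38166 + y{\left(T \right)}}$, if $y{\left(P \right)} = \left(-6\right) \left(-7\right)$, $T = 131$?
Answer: $6 i \sqrt{1059} \approx 195.25 i$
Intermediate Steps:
$y{\left(P \right)} = 42$
$\sqrt{-38166 + y{\left(T \right)}} = \sqrt{-38166 + 42} = \sqrt{-38124} = 6 i \sqrt{1059}$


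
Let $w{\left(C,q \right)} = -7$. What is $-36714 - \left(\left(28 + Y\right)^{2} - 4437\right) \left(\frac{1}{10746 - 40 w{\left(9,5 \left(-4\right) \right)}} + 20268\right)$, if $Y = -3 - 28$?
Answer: $\frac{494571177084}{5513} \approx 8.971 \cdot 10^{7}$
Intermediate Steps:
$Y = -31$ ($Y = -3 - 28 = -31$)
$-36714 - \left(\left(28 + Y\right)^{2} - 4437\right) \left(\frac{1}{10746 - 40 w{\left(9,5 \left(-4\right) \right)}} + 20268\right) = -36714 - \left(\left(28 - 31\right)^{2} - 4437\right) \left(\frac{1}{10746 - -280} + 20268\right) = -36714 - \left(\left(-3\right)^{2} - 4437\right) \left(\frac{1}{10746 + 280} + 20268\right) = -36714 - \left(9 - 4437\right) \left(\frac{1}{11026} + 20268\right) = -36714 - - 4428 \left(\frac{1}{11026} + 20268\right) = -36714 - \left(-4428\right) \frac{223474969}{11026} = -36714 - - \frac{494773581366}{5513} = -36714 + \frac{494773581366}{5513} = \frac{494571177084}{5513}$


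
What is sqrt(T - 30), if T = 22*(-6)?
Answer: 9*I*sqrt(2) ≈ 12.728*I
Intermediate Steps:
T = -132
sqrt(T - 30) = sqrt(-132 - 30) = sqrt(-162) = 9*I*sqrt(2)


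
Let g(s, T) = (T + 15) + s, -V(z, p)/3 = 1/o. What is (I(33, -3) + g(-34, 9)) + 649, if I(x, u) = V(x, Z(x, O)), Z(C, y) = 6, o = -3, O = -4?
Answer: 640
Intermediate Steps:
V(z, p) = 1 (V(z, p) = -3/(-3) = -3*(-1/3) = 1)
g(s, T) = 15 + T + s (g(s, T) = (15 + T) + s = 15 + T + s)
I(x, u) = 1
(I(33, -3) + g(-34, 9)) + 649 = (1 + (15 + 9 - 34)) + 649 = (1 - 10) + 649 = -9 + 649 = 640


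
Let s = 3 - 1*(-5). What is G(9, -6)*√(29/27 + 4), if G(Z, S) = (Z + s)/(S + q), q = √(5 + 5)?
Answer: -17*√411/39 - 17*√4110/234 ≈ -13.495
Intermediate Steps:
q = √10 ≈ 3.1623
s = 8 (s = 3 + 5 = 8)
G(Z, S) = (8 + Z)/(S + √10) (G(Z, S) = (Z + 8)/(S + √10) = (8 + Z)/(S + √10))
G(9, -6)*√(29/27 + 4) = ((8 + 9)/(-6 + √10))*√(29/27 + 4) = (17/(-6 + √10))*√(29*(1/27) + 4) = (17/(-6 + √10))*√(29/27 + 4) = (17/(-6 + √10))*√(137/27) = (17/(-6 + √10))*(√411/9) = 17*√411/(9*(-6 + √10))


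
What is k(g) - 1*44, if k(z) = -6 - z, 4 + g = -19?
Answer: -27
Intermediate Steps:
g = -23 (g = -4 - 19 = -23)
k(g) - 1*44 = (-6 - 1*(-23)) - 1*44 = (-6 + 23) - 44 = 17 - 44 = -27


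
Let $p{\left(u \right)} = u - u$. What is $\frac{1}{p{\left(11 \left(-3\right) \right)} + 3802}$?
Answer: $\frac{1}{3802} \approx 0.00026302$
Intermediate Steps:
$p{\left(u \right)} = 0$
$\frac{1}{p{\left(11 \left(-3\right) \right)} + 3802} = \frac{1}{0 + 3802} = \frac{1}{3802}$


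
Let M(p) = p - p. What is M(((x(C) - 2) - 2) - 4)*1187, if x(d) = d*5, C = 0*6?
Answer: 0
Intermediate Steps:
C = 0
x(d) = 5*d
M(p) = 0
M(((x(C) - 2) - 2) - 4)*1187 = 0*1187 = 0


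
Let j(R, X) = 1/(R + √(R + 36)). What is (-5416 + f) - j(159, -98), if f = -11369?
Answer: -140356223/8362 + √195/25086 ≈ -16785.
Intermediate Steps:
j(R, X) = 1/(R + √(36 + R))
(-5416 + f) - j(159, -98) = (-5416 - 11369) - 1/(159 + √(36 + 159)) = -16785 - 1/(159 + √195)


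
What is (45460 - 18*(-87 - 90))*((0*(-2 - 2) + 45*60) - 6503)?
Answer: -185000738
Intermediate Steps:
(45460 - 18*(-87 - 90))*((0*(-2 - 2) + 45*60) - 6503) = (45460 - 18*(-177))*((0*(-4) + 2700) - 6503) = (45460 + 3186)*((0 + 2700) - 6503) = 48646*(2700 - 6503) = 48646*(-3803) = -185000738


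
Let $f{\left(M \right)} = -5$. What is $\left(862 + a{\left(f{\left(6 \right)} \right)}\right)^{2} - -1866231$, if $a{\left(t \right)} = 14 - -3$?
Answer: $2638872$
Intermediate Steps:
$a{\left(t \right)} = 17$ ($a{\left(t \right)} = 14 + 3 = 17$)
$\left(862 + a{\left(f{\left(6 \right)} \right)}\right)^{2} - -1866231 = \left(862 + 17\right)^{2} - -1866231 = 879^{2} + 1866231 = 772641 + 1866231 = 2638872$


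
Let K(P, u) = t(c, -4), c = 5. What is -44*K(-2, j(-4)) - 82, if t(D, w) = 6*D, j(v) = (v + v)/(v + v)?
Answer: -1402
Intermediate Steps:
j(v) = 1 (j(v) = (2*v)/((2*v)) = (2*v)*(1/(2*v)) = 1)
K(P, u) = 30 (K(P, u) = 6*5 = 30)
-44*K(-2, j(-4)) - 82 = -44*30 - 82 = -1320 - 82 = -1402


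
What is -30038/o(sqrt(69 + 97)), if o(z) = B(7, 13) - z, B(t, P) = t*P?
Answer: -2733458/8115 - 30038*sqrt(166)/8115 ≈ -384.53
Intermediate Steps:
B(t, P) = P*t
o(z) = 91 - z (o(z) = 13*7 - z = 91 - z)
-30038/o(sqrt(69 + 97)) = -30038/(91 - sqrt(69 + 97)) = -30038/(91 - sqrt(166))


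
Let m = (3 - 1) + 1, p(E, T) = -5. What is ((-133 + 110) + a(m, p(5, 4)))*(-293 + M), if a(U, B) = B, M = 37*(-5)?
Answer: 13384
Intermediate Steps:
M = -185
m = 3 (m = 2 + 1 = 3)
((-133 + 110) + a(m, p(5, 4)))*(-293 + M) = ((-133 + 110) - 5)*(-293 - 185) = (-23 - 5)*(-478) = -28*(-478) = 13384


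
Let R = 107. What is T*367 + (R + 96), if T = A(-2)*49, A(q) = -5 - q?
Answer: -53746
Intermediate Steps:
T = -147 (T = (-5 - 1*(-2))*49 = (-5 + 2)*49 = -3*49 = -147)
T*367 + (R + 96) = -147*367 + (107 + 96) = -53949 + 203 = -53746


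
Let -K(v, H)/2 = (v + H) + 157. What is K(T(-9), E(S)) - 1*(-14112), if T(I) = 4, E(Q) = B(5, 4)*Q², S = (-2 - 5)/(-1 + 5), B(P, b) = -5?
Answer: 110565/8 ≈ 13821.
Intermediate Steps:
S = -7/4 ≈ -1.7500
E(Q) = -5*Q²
K(v, H) = -314 - 2*H - 2*v (K(v, H) = -2*((v + H) + 157) = -2*((H + v) + 157) = -2*(157 + H + v) = -314 - 2*H - 2*v)
K(T(-9), E(S)) - 1*(-14112) = (-314 - (-10)*(-7/4)² - 2*4) - 1*(-14112) = (-314 - (-10)*49/16 - 8) + 14112 = (-314 - 2*(-245/16) - 8) + 14112 = (-314 + 245/8 - 8) + 14112 = -2331/8 + 14112 = 110565/8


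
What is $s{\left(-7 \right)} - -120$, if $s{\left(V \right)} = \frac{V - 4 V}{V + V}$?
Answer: $\frac{237}{2} \approx 118.5$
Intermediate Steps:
$s{\left(V \right)} = - \frac{3}{2}$ ($s{\left(V \right)} = \frac{\left(-3\right) V}{2 V} = - 3 V \frac{1}{2 V} = - \frac{3}{2}$)
$s{\left(-7 \right)} - -120 = - \frac{3}{2} - -120 = - \frac{3}{2} + 120 = \frac{237}{2}$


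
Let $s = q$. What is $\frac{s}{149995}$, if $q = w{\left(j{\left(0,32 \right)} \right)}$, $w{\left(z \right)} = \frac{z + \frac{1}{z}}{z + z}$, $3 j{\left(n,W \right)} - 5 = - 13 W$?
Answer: $\frac{1877}{563051231} \approx 3.3336 \cdot 10^{-6}$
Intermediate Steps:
$j{\left(n,W \right)} = \frac{5}{3} - \frac{13 W}{3}$ ($j{\left(n,W \right)} = \frac{5}{3} + \frac{\left(-13\right) W}{3} = \frac{5}{3} - \frac{13 W}{3}$)
$w{\left(z \right)} = \frac{z + \frac{1}{z}}{2 z}$
$q = \frac{9385}{18769}$ ($q = \frac{1 + \left(\frac{5}{3} - \frac{416}{3}\right)^{2}}{2 \left(\frac{5}{3} - \frac{416}{3}\right)^{2}} = \frac{1 + \left(-137\right)^{2}}{2 \cdot 18769} = \frac{1}{2} \cdot \frac{1}{18769} \left(1 + 18769\right) = \frac{1}{2} \cdot \frac{1}{18769} \cdot 18770 = \frac{9385}{18769} \approx 0.50003$)
$s = \frac{9385}{18769} \approx 0.50003$
$\frac{s}{149995} = \frac{9385}{18769 \cdot 149995} = \frac{9385}{18769} \cdot \frac{1}{149995} = \frac{1877}{563051231}$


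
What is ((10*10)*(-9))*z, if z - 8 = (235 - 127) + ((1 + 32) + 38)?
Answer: -168300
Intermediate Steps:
z = 187 (z = 8 + ((235 - 127) + ((1 + 32) + 38)) = 8 + (108 + (33 + 38)) = 8 + (108 + 71) = 8 + 179 = 187)
((10*10)*(-9))*z = ((10*10)*(-9))*187 = (100*(-9))*187 = -900*187 = -168300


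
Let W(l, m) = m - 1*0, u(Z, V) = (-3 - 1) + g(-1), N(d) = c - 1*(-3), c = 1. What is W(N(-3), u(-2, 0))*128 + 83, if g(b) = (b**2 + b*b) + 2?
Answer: 83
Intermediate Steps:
g(b) = 2 + 2*b**2 (g(b) = (b**2 + b**2) + 2 = 2*b**2 + 2 = 2 + 2*b**2)
N(d) = 4 (N(d) = 1 - 1*(-3) = 1 + 3 = 4)
u(Z, V) = 0 (u(Z, V) = (-3 - 1) + (2 + 2*(-1)**2) = -4 + (2 + 2*1) = -4 + (2 + 2) = -4 + 4 = 0)
W(l, m) = m (W(l, m) = m + 0 = m)
W(N(-3), u(-2, 0))*128 + 83 = 0*128 + 83 = 0 + 83 = 83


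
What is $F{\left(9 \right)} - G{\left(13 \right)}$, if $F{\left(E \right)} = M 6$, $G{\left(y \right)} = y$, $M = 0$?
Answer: $-13$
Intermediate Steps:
$F{\left(E \right)} = 0$ ($F{\left(E \right)} = 0 \cdot 6 = 0$)
$F{\left(9 \right)} - G{\left(13 \right)} = 0 - 13 = -13$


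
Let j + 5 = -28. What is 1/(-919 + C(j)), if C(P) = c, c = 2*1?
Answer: -1/917 ≈ -0.0010905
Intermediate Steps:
j = -33 (j = -5 - 28 = -33)
c = 2
C(P) = 2
1/(-919 + C(j)) = 1/(-919 + 2) = 1/(-917) = -1/917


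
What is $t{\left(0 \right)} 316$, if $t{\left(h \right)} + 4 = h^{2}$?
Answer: $-1264$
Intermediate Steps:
$t{\left(h \right)} = -4 + h^{2}$
$t{\left(0 \right)} 316 = \left(-4 + 0^{2}\right) 316 = \left(-4 + 0\right) 316 = \left(-4\right) 316 = -1264$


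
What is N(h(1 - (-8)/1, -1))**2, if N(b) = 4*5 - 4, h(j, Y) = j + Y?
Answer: 256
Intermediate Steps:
h(j, Y) = Y + j
N(b) = 16 (N(b) = 20 - 4 = 16)
N(h(1 - (-8)/1, -1))**2 = 16**2 = 256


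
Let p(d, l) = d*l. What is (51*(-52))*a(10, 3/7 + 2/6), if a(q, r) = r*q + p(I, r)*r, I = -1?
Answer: -2743936/147 ≈ -18666.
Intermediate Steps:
a(q, r) = -r² + q*r (a(q, r) = r*q + (-r)*r = q*r - r² = -r² + q*r)
(51*(-52))*a(10, 3/7 + 2/6) = (51*(-52))*((3/7 + 2/6)*(10 - (3/7 + 2/6))) = -2652*(3*(⅐) + 2*(⅙))*(10 - (3*(⅐) + 2*(⅙))) = -2652*(3/7 + ⅓)*(10 - (3/7 + ⅓)) = -14144*(10 - 1*16/21)/7 = -14144*(10 - 16/21)/7 = -14144*194/(7*21) = -2652*3104/441 = -2743936/147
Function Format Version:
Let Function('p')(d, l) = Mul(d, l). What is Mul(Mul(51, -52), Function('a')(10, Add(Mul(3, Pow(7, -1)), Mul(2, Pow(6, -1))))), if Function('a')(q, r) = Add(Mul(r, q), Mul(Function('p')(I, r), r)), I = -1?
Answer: Rational(-2743936, 147) ≈ -18666.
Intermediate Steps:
Function('a')(q, r) = Add(Mul(-1, Pow(r, 2)), Mul(q, r)) (Function('a')(q, r) = Add(Mul(r, q), Mul(Mul(-1, r), r)) = Add(Mul(q, r), Mul(-1, Pow(r, 2))) = Add(Mul(-1, Pow(r, 2)), Mul(q, r)))
Mul(Mul(51, -52), Function('a')(10, Add(Mul(3, Pow(7, -1)), Mul(2, Pow(6, -1))))) = Mul(Mul(51, -52), Mul(Add(Mul(3, Pow(7, -1)), Mul(2, Pow(6, -1))), Add(10, Mul(-1, Add(Mul(3, Pow(7, -1)), Mul(2, Pow(6, -1))))))) = Mul(-2652, Mul(Add(Mul(3, Rational(1, 7)), Mul(2, Rational(1, 6))), Add(10, Mul(-1, Add(Mul(3, Rational(1, 7)), Mul(2, Rational(1, 6))))))) = Mul(-2652, Mul(Add(Rational(3, 7), Rational(1, 3)), Add(10, Mul(-1, Add(Rational(3, 7), Rational(1, 3)))))) = Mul(-2652, Mul(Rational(16, 21), Add(10, Mul(-1, Rational(16, 21))))) = Mul(-2652, Mul(Rational(16, 21), Add(10, Rational(-16, 21)))) = Mul(-2652, Mul(Rational(16, 21), Rational(194, 21))) = Mul(-2652, Rational(3104, 441)) = Rational(-2743936, 147)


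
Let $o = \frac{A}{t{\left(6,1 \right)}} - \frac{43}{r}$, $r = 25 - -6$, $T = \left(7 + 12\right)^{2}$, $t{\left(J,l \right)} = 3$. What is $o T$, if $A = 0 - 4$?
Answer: $- \frac{91333}{93} \approx -982.08$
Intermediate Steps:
$T = 361$ ($T = 19^{2} = 361$)
$r = 31$ ($r = 25 + 6 = 31$)
$A = -4$ ($A = 0 - 4 = -4$)
$o = - \frac{253}{93}$ ($o = - \frac{4}{3} - \frac{43}{31} = - \frac{253}{93} \approx -2.7204$)
$o T = \left(- \frac{253}{93}\right) 361 = - \frac{91333}{93}$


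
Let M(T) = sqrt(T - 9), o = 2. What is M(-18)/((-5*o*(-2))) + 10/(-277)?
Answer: -10/277 + 3*I*sqrt(3)/20 ≈ -0.036101 + 0.25981*I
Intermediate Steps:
M(T) = sqrt(-9 + T)
M(-18)/((-5*o*(-2))) + 10/(-277) = sqrt(-9 - 18)/((-5*2*(-2))) + 10/(-277) = sqrt(-27)/((-10*(-2))) + 10*(-1/277) = (3*I*sqrt(3))/20 - 10/277 = (3*I*sqrt(3))*(1/20) - 10/277 = 3*I*sqrt(3)/20 - 10/277 = -10/277 + 3*I*sqrt(3)/20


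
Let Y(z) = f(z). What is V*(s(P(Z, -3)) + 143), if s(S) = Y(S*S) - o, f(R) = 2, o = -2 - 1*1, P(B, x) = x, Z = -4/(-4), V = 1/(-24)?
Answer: -37/6 ≈ -6.1667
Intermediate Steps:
V = -1/24 ≈ -0.041667
Z = 1 (Z = -4*(-¼) = 1)
o = -3 (o = -2 - 1 = -3)
Y(z) = 2
s(S) = 5 (s(S) = 2 - 1*(-3) = 2 + 3 = 5)
V*(s(P(Z, -3)) + 143) = -(5 + 143)/24 = -1/24*148 = -37/6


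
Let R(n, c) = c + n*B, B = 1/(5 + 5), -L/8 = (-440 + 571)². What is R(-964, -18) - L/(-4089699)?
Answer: -2339994268/20448495 ≈ -114.43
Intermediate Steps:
L = -137288 (L = -8*(-440 + 571)² = -8*131² = -8*17161 = -137288)
B = ⅒ (B = 1/10 = ⅒ ≈ 0.10000)
R(n, c) = c + n/10 (R(n, c) = c + n*(⅒) = c + n/10)
R(-964, -18) - L/(-4089699) = (-18 + (⅒)*(-964)) - (-137288)/(-4089699) = (-18 - 482/5) - (-137288)*(-1)/4089699 = -572/5 - 1*137288/4089699 = -572/5 - 137288/4089699 = -2339994268/20448495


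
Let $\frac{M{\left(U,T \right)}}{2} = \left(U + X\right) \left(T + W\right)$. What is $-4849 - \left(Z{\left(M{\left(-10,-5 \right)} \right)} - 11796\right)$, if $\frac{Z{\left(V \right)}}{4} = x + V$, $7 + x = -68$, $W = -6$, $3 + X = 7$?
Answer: $6719$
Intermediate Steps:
$X = 4$ ($X = -3 + 7 = 4$)
$x = -75$ ($x = -7 - 68 = -75$)
$M{\left(U,T \right)} = 2 \left(-6 + T\right) \left(4 + U\right)$ ($M{\left(U,T \right)} = 2 \left(U + 4\right) \left(T - 6\right) = 2 \left(4 + U\right) \left(-6 + T\right) = 2 \left(-6 + T\right) \left(4 + U\right)$)
$Z{\left(V \right)} = -300 + 4 V$ ($Z{\left(V \right)} = 4 \left(-75 + V\right) = -300 + 4 V$)
$-4849 - \left(Z{\left(M{\left(-10,-5 \right)} \right)} - 11796\right) = -4849 - \left(\left(-300 + 4 \left(-48 - -120 + 8 \left(-5\right) + 2 \left(-5\right) \left(-10\right)\right)\right) - 11796\right) = -4849 - \left(\left(-300 + 4 \left(-48 + 120 - 40 + 100\right)\right) - 11796\right) = -4849 - \left(\left(-300 + 4 \cdot 132\right) - 11796\right) = -4849 - \left(\left(-300 + 528\right) - 11796\right) = -4849 - \left(228 - 11796\right) = -4849 - -11568 = -4849 + 11568 = 6719$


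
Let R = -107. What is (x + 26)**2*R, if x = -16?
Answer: -10700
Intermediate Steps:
(x + 26)**2*R = (-16 + 26)**2*(-107) = 10**2*(-107) = 100*(-107) = -10700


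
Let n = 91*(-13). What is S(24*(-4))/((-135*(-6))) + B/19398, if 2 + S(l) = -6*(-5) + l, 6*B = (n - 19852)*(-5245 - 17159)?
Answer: 5301656653/1309365 ≈ 4049.0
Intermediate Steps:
n = -1183
B = 78544690 (B = ((-1183 - 19852)*(-5245 - 17159))/6 = (-21035*(-22404))/6 = (⅙)*471268140 = 78544690)
S(l) = 28 + l (S(l) = -2 + (-6*(-5) + l) = -2 + (30 + l) = 28 + l)
S(24*(-4))/((-135*(-6))) + B/19398 = (28 + 24*(-4))/((-135*(-6))) + 78544690/19398 = (28 - 96)/810 + 78544690*(1/19398) = -68*1/810 + 39272345/9699 = -34/405 + 39272345/9699 = 5301656653/1309365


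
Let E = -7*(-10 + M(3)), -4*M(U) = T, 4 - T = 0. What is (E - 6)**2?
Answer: 5041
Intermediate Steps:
T = 4 (T = 4 - 1*0 = 4 + 0 = 4)
M(U) = -1 (M(U) = -1/4*4 = -1)
E = 77 (E = -7*(-10 - 1) = -7*(-11) = 77)
(E - 6)**2 = (77 - 6)**2 = 71**2 = 5041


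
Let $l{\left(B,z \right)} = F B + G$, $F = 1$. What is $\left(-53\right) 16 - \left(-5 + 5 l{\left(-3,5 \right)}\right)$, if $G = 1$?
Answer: $-833$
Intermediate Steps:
$l{\left(B,z \right)} = 1 + B$ ($l{\left(B,z \right)} = 1 B + 1 = B + 1 = 1 + B$)
$\left(-53\right) 16 - \left(-5 + 5 l{\left(-3,5 \right)}\right) = \left(-53\right) 16 - \left(-5 + 5 \left(1 - 3\right)\right) = -848 + \left(\left(-5\right) \left(-2\right) + 5\right) = -848 + \left(10 + 5\right) = -848 + 15 = -833$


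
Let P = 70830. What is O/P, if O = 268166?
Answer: 134083/35415 ≈ 3.7861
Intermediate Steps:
O/P = 268166/70830 = 268166*(1/70830) = 134083/35415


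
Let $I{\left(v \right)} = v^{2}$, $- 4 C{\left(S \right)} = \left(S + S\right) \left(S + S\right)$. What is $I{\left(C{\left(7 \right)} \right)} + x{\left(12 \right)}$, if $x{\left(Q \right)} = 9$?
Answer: $2410$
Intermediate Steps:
$C{\left(S \right)} = - S^{2}$ ($C{\left(S \right)} = - \frac{\left(S + S\right) \left(S + S\right)}{4} = - \frac{2 S 2 S}{4} = - \frac{4 S^{2}}{4} = - S^{2}$)
$I{\left(C{\left(7 \right)} \right)} + x{\left(12 \right)} = \left(- 7^{2}\right)^{2} + 9 = \left(\left(-1\right) 49\right)^{2} + 9 = \left(-49\right)^{2} + 9 = 2401 + 9 = 2410$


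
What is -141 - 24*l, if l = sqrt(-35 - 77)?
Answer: -141 - 96*I*sqrt(7) ≈ -141.0 - 253.99*I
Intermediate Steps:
l = 4*I*sqrt(7) (l = sqrt(-112) = 4*I*sqrt(7) ≈ 10.583*I)
-141 - 24*l = -141 - 96*I*sqrt(7)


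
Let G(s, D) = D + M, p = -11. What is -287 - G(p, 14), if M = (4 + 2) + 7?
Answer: -314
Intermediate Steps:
M = 13 (M = 6 + 7 = 13)
G(s, D) = 13 + D (G(s, D) = D + 13 = 13 + D)
-287 - G(p, 14) = -287 - (13 + 14) = -287 - 1*27 = -287 - 27 = -314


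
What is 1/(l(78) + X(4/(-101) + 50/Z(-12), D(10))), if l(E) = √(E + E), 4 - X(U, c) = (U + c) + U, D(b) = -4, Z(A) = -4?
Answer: 25957/736225 - 20402*√39/9570925 ≈ 0.021945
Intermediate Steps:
X(U, c) = 4 - c - 2*U (X(U, c) = 4 - ((U + c) + U) = 4 - (c + 2*U) = 4 + (-c - 2*U) = 4 - c - 2*U)
l(E) = √2*√E (l(E) = √(2*E) = √2*√E)
1/(l(78) + X(4/(-101) + 50/Z(-12), D(10))) = 1/(√2*√78 + (4 - 1*(-4) - 2*(4/(-101) + 50/(-4)))) = 1/(2*√39 + (4 + 4 - 2*(4*(-1/101) + 50*(-¼)))) = 1/(2*√39 + (4 + 4 - 2*(-4/101 - 25/2))) = 1/(2*√39 + (4 + 4 - 2*(-2533/202))) = 1/(2*√39 + (4 + 4 + 2533/101)) = 1/(2*√39 + 3341/101) = 1/(3341/101 + 2*√39)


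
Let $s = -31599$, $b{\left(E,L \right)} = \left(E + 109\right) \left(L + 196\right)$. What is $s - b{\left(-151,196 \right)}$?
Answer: $-15135$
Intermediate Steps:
$b{\left(E,L \right)} = \left(109 + E\right) \left(196 + L\right)$
$s - b{\left(-151,196 \right)} = -31599 - \left(21364 + 109 \cdot 196 + 196 \left(-151\right) - 29596\right) = -31599 - \left(21364 + 21364 - 29596 - 29596\right) = -31599 - -16464 = -31599 + 16464 = -15135$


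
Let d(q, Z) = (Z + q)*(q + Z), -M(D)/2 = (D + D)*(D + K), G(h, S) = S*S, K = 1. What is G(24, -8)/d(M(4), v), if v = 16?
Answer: 1/64 ≈ 0.015625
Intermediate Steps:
G(h, S) = S**2
M(D) = -4*D*(1 + D) (M(D) = -2*(D + D)*(D + 1) = -2*2*D*(1 + D) = -4*D*(1 + D))
d(q, Z) = (Z + q)**2 (d(q, Z) = (Z + q)*(Z + q) = (Z + q)**2)
G(24, -8)/d(M(4), v) = (-8)**2/((16 - 4*4*(1 + 4))**2) = 64/((16 - 4*4*5)**2) = 64/((16 - 80)**2) = 64/((-64)**2) = 64/4096 = 64*(1/4096) = 1/64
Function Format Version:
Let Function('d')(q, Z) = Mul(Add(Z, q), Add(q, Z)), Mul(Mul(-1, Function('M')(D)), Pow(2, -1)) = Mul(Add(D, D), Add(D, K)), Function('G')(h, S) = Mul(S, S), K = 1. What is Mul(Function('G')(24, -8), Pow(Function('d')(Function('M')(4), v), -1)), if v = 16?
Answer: Rational(1, 64) ≈ 0.015625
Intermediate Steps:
Function('G')(h, S) = Pow(S, 2)
Function('M')(D) = Mul(-4, D, Add(1, D)) (Function('M')(D) = Mul(-2, Mul(Add(D, D), Add(D, 1))) = Mul(-2, Mul(Mul(2, D), Add(1, D))) = Mul(-2, Mul(2, D, Add(1, D))) = Mul(-4, D, Add(1, D)))
Function('d')(q, Z) = Pow(Add(Z, q), 2) (Function('d')(q, Z) = Mul(Add(Z, q), Add(Z, q)) = Pow(Add(Z, q), 2))
Mul(Function('G')(24, -8), Pow(Function('d')(Function('M')(4), v), -1)) = Mul(Pow(-8, 2), Pow(Pow(Add(16, Mul(-4, 4, Add(1, 4))), 2), -1)) = Mul(64, Pow(Pow(Add(16, Mul(-4, 4, 5)), 2), -1)) = Mul(64, Pow(Pow(Add(16, -80), 2), -1)) = Mul(64, Pow(Pow(-64, 2), -1)) = Mul(64, Pow(4096, -1)) = Mul(64, Rational(1, 4096)) = Rational(1, 64)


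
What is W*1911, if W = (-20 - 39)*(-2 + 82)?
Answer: -9019920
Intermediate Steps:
W = -4720 (W = -59*80 = -4720)
W*1911 = -4720*1911 = -9019920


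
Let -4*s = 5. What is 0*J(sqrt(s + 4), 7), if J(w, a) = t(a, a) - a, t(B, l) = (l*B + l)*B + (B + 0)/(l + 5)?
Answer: 0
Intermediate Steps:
s = -5/4 (s = -1/4*5 = -5/4 ≈ -1.2500)
t(B, l) = B/(5 + l) + B*(l + B*l) (t(B, l) = (B*l + l)*B + B/(5 + l) = (l + B*l)*B + B/(5 + l) = B*(l + B*l) + B/(5 + l) = B/(5 + l) + B*(l + B*l))
J(w, a) = -a + a*(1 + a**3 + 5*a + 6*a**2)/(5 + a) (J(w, a) = a*(1 + a**2 + 5*a + a*a**2 + 5*a*a)/(5 + a) - a = a*(1 + a**2 + 5*a + a**3 + 5*a**2)/(5 + a) - a = a*(1 + a**3 + 5*a + 6*a**2)/(5 + a) - a = -a + a*(1 + a**3 + 5*a + 6*a**2)/(5 + a))
0*J(sqrt(s + 4), 7) = 0*(7*(-4 + 7**3 + 4*7 + 6*7**2)/(5 + 7)) = 0*(7*(-4 + 343 + 28 + 6*49)/12) = 0*(7*(1/12)*(-4 + 343 + 28 + 294)) = 0*(7*(1/12)*661) = 0*(4627/12) = 0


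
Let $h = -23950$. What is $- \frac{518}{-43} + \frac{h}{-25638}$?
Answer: $\frac{7155167}{551217} \approx 12.981$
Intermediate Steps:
$- \frac{518}{-43} + \frac{h}{-25638} = - \frac{518}{-43} - \frac{23950}{-25638} = \left(-518\right) \left(- \frac{1}{43}\right) - - \frac{11975}{12819} = \frac{518}{43} + \frac{11975}{12819} = \frac{7155167}{551217}$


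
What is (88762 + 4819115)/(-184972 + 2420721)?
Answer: 4907877/2235749 ≈ 2.1952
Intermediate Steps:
(88762 + 4819115)/(-184972 + 2420721) = 4907877/2235749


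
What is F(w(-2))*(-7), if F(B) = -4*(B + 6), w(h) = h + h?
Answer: 56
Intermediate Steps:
w(h) = 2*h
F(B) = -24 - 4*B (F(B) = -4*(6 + B) = -24 - 4*B)
F(w(-2))*(-7) = (-24 - 8*(-2))*(-7) = (-24 - 4*(-4))*(-7) = (-24 + 16)*(-7) = -8*(-7) = 56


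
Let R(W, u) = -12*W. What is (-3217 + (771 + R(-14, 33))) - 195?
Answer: -2473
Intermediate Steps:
(-3217 + (771 + R(-14, 33))) - 195 = (-3217 + (771 - 12*(-14))) - 195 = (-3217 + (771 + 168)) - 195 = (-3217 + 939) - 195 = -2278 - 195 = -2473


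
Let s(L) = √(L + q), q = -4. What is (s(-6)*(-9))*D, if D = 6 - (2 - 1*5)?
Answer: -81*I*√10 ≈ -256.14*I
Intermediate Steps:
D = 9 (D = 6 - (2 - 5) = 6 - 1*(-3) = 6 + 3 = 9)
s(L) = √(-4 + L) (s(L) = √(L - 4) = √(-4 + L))
(s(-6)*(-9))*D = (√(-4 - 6)*(-9))*9 = (√(-10)*(-9))*9 = ((I*√10)*(-9))*9 = -9*I*√10*9 = -81*I*√10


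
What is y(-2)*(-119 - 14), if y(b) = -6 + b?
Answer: 1064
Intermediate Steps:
y(-2)*(-119 - 14) = (-6 - 2)*(-119 - 14) = -8*(-133) = 1064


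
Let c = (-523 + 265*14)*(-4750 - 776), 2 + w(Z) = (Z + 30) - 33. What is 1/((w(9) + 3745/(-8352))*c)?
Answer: -464/29022546167 ≈ -1.5988e-8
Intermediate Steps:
w(Z) = -5 + Z (w(Z) = -2 + ((Z + 30) - 33) = -2 + ((30 + Z) - 33) = -2 + (-3 + Z) = -5 + Z)
c = -17611362 (c = (-523 + 3710)*(-5526) = 3187*(-5526) = -17611362)
1/((w(9) + 3745/(-8352))*c) = 1/(((-5 + 9) + 3745/(-8352))*(-17611362)) = -1/17611362/(4 + 3745*(-1/8352)) = -1/17611362/(4 - 3745/8352) = -1/17611362/(29663/8352) = (8352/29663)*(-1/17611362) = -464/29022546167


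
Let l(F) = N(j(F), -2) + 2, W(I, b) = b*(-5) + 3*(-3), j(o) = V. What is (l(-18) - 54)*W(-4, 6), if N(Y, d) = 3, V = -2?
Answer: 1911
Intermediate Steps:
j(o) = -2
W(I, b) = -9 - 5*b (W(I, b) = -5*b - 9 = -9 - 5*b)
l(F) = 5 (l(F) = 3 + 2 = 5)
(l(-18) - 54)*W(-4, 6) = (5 - 54)*(-9 - 5*6) = -49*(-9 - 30) = -49*(-39) = 1911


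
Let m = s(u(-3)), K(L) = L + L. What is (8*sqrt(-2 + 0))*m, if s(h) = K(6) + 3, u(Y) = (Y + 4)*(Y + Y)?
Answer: 120*I*sqrt(2) ≈ 169.71*I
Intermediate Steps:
u(Y) = 2*Y*(4 + Y) (u(Y) = (4 + Y)*(2*Y) = 2*Y*(4 + Y))
K(L) = 2*L
s(h) = 15 (s(h) = 2*6 + 3 = 12 + 3 = 15)
m = 15
(8*sqrt(-2 + 0))*m = (8*sqrt(-2 + 0))*15 = (8*sqrt(-2))*15 = (8*(I*sqrt(2)))*15 = (8*I*sqrt(2))*15 = 120*I*sqrt(2)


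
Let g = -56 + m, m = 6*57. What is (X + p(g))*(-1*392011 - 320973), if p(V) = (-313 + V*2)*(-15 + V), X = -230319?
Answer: 114170127920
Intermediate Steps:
m = 342
g = 286 (g = -56 + 342 = 286)
p(V) = (-313 + 2*V)*(-15 + V)
(X + p(g))*(-1*392011 - 320973) = (-230319 + (4695 - 343*286 + 2*286**2))*(-1*392011 - 320973) = (-230319 + (4695 - 98098 + 2*81796))*(-392011 - 320973) = (-230319 + (4695 - 98098 + 163592))*(-712984) = (-230319 + 70189)*(-712984) = -160130*(-712984) = 114170127920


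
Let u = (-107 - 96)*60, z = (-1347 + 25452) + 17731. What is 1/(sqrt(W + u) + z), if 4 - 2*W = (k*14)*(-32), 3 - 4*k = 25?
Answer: 20918/875132153 - 3*I*sqrt(1490)/1750264306 ≈ 2.3903e-5 - 6.6162e-8*I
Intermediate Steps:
k = -11/2 (k = 3/4 - 1/4*25 = 3/4 - 25/4 = -11/2 ≈ -5.5000)
z = 41836 (z = 24105 + 17731 = 41836)
W = -1230 (W = 2 - (-11/2*14)*(-32)/2 = 2 - (-77)*(-32)/2 = 2 - 1/2*2464 = 2 - 1232 = -1230)
u = -12180 (u = -203*60 = -12180)
1/(sqrt(W + u) + z) = 1/(sqrt(-1230 - 12180) + 41836) = 1/(sqrt(-13410) + 41836) = 1/(3*I*sqrt(1490) + 41836) = 1/(41836 + 3*I*sqrt(1490))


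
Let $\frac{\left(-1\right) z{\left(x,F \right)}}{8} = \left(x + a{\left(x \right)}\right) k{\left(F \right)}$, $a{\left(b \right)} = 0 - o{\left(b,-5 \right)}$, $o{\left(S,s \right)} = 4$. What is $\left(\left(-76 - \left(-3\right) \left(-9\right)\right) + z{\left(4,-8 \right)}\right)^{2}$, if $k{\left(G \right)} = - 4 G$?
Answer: $10609$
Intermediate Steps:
$a{\left(b \right)} = -4$ ($a{\left(b \right)} = 0 - 4 = -4$)
$z{\left(x,F \right)} = 32 F \left(-4 + x\right)$ ($z{\left(x,F \right)} = - 8 \left(x - 4\right) \left(- 4 F\right) = - 8 \left(-4 + x\right) \left(- 4 F\right) = - 8 \left(- 4 F \left(-4 + x\right)\right) = 32 F \left(-4 + x\right)$)
$\left(\left(-76 - \left(-3\right) \left(-9\right)\right) + z{\left(4,-8 \right)}\right)^{2} = \left(\left(-76 - \left(-3\right) \left(-9\right)\right) + 32 \left(-8\right) \left(-4 + 4\right)\right)^{2} = \left(\left(-76 - 27\right) + 32 \left(-8\right) 0\right)^{2} = \left(\left(-76 - 27\right) + 0\right)^{2} = \left(-103 + 0\right)^{2} = \left(-103\right)^{2} = 10609$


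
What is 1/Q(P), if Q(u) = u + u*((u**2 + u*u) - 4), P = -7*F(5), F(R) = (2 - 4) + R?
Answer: -1/18459 ≈ -5.4174e-5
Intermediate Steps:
F(R) = -2 + R
P = -21 (P = -7*(-2 + 5) = -7*3 = -21)
Q(u) = u + u*(-4 + 2*u**2) (Q(u) = u + u*((u**2 + u**2) - 4) = u + u*(2*u**2 - 4) = u + u*(-4 + 2*u**2))
1/Q(P) = 1/(-21*(-3 + 2*(-21)**2)) = 1/(-21*(-3 + 2*441)) = 1/(-21*(-3 + 882)) = 1/(-21*879) = 1/(-18459) = -1/18459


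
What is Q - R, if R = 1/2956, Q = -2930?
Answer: -8661081/2956 ≈ -2930.0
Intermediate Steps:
R = 1/2956 ≈ 0.00033830
Q - R = -2930 - 1*1/2956 = -2930 - 1/2956 = -8661081/2956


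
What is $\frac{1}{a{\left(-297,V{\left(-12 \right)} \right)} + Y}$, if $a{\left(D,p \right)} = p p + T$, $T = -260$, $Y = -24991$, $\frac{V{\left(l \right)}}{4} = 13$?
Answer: $- \frac{1}{22547} \approx -4.4352 \cdot 10^{-5}$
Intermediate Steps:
$V{\left(l \right)} = 52$ ($V{\left(l \right)} = 4 \cdot 13 = 52$)
$a{\left(D,p \right)} = -260 + p^{2}$ ($a{\left(D,p \right)} = p p - 260 = p^{2} - 260 = -260 + p^{2}$)
$\frac{1}{a{\left(-297,V{\left(-12 \right)} \right)} + Y} = \frac{1}{\left(-260 + 52^{2}\right) - 24991} = \frac{1}{\left(-260 + 2704\right) - 24991} = \frac{1}{2444 - 24991} = \frac{1}{-22547} = - \frac{1}{22547}$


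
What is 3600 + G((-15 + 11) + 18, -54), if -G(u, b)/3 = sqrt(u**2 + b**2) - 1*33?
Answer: 3699 - 6*sqrt(778) ≈ 3531.6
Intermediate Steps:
G(u, b) = 99 - 3*sqrt(b**2 + u**2) (G(u, b) = -3*(sqrt(u**2 + b**2) - 1*33) = -3*(sqrt(b**2 + u**2) - 33) = -3*(-33 + sqrt(b**2 + u**2)) = 99 - 3*sqrt(b**2 + u**2))
3600 + G((-15 + 11) + 18, -54) = 3600 + (99 - 3*sqrt((-54)**2 + ((-15 + 11) + 18)**2)) = 3600 + (99 - 3*sqrt(2916 + (-4 + 18)**2)) = 3600 + (99 - 3*sqrt(2916 + 14**2)) = 3600 + (99 - 3*sqrt(2916 + 196)) = 3600 + (99 - 6*sqrt(778)) = 3699 - 6*sqrt(778)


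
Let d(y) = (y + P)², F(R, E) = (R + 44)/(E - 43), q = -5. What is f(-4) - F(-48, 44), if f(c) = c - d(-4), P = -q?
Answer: -1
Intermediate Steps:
P = 5 (P = -1*(-5) = 5)
F(R, E) = (44 + R)/(-43 + E)
d(y) = (5 + y)² (d(y) = (y + 5)² = (5 + y)²)
f(c) = -1 + c (f(c) = c - (5 - 4)² = c - 1*1² = c - 1*1 = c - 1 = -1 + c)
f(-4) - F(-48, 44) = (-1 - 4) - (44 - 48)/(-43 + 44) = -5 - (-4)/1 = -5 - (-4) = -5 - 1*(-4) = -5 + 4 = -1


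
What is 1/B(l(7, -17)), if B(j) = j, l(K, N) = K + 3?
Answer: ⅒ ≈ 0.10000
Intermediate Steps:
l(K, N) = 3 + K
1/B(l(7, -17)) = 1/(3 + 7) = 1/10 = ⅒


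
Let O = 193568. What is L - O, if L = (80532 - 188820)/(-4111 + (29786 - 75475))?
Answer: -401649088/2075 ≈ -1.9357e+5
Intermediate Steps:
L = 4512/2075 (L = -108288/(-4111 - 45689) = -108288/(-49800) = -108288*(-1/49800) = 4512/2075 ≈ 2.1745)
L - O = 4512/2075 - 1*193568 = 4512/2075 - 193568 = -401649088/2075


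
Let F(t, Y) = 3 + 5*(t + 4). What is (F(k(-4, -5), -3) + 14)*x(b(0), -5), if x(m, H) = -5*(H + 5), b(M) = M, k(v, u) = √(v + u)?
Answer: 0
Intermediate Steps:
k(v, u) = √(u + v)
F(t, Y) = 23 + 5*t (F(t, Y) = 3 + 5*(4 + t) = 3 + (20 + 5*t) = 23 + 5*t)
x(m, H) = -25 - 5*H (x(m, H) = -5*(5 + H) = -25 - 5*H)
(F(k(-4, -5), -3) + 14)*x(b(0), -5) = ((23 + 5*√(-5 - 4)) + 14)*(-25 - 5*(-5)) = ((23 + 5*√(-9)) + 14)*(-25 + 25) = ((23 + 5*(3*I)) + 14)*0 = ((23 + 15*I) + 14)*0 = (37 + 15*I)*0 = 0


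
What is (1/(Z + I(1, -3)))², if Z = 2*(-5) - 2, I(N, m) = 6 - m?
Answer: ⅑ ≈ 0.11111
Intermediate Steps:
Z = -12 (Z = -10 - 2 = -12)
(1/(Z + I(1, -3)))² = (1/(-12 + (6 - 1*(-3))))² = (1/(-12 + (6 + 3)))² = (1/(-12 + 9))² = (1/(-3))² = (-⅓)² = ⅑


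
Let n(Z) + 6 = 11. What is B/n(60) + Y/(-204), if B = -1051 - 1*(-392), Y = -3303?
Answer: -39307/340 ≈ -115.61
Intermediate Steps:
n(Z) = 5 (n(Z) = -6 + 11 = 5)
B = -659 (B = -1051 + 392 = -659)
B/n(60) + Y/(-204) = -659/5 - 3303/(-204) = -659*⅕ - 3303*(-1/204) = -659/5 + 1101/68 = -39307/340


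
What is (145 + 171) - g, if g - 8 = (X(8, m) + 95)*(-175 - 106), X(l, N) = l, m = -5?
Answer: 29251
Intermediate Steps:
g = -28935 (g = 8 + (8 + 95)*(-175 - 106) = 8 + 103*(-281) = 8 - 28943 = -28935)
(145 + 171) - g = (145 + 171) - 1*(-28935) = 316 + 28935 = 29251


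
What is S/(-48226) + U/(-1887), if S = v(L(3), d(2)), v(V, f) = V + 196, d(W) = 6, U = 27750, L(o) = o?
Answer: -12059883/819842 ≈ -14.710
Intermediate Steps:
v(V, f) = 196 + V
S = 199 (S = 196 + 3 = 199)
S/(-48226) + U/(-1887) = 199/(-48226) + 27750/(-1887) = 199*(-1/48226) + 27750*(-1/1887) = -199/48226 - 250/17 = -12059883/819842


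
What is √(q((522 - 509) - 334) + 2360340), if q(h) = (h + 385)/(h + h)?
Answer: 2*√60802945917/321 ≈ 1536.3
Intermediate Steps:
q(h) = (385 + h)/(2*h) (q(h) = (385 + h)/((2*h)) = (385 + h)*(1/(2*h)) = (385 + h)/(2*h))
√(q((522 - 509) - 334) + 2360340) = √((385 + ((522 - 509) - 334))/(2*((522 - 509) - 334)) + 2360340) = √((385 + (13 - 334))/(2*(13 - 334)) + 2360340) = √((½)*(385 - 321)/(-321) + 2360340) = √((½)*(-1/321)*64 + 2360340) = √(-32/321 + 2360340) = √(757669108/321) = 2*√60802945917/321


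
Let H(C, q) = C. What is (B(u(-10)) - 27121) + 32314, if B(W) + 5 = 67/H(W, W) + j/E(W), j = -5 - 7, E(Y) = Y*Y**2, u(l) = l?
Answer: 647664/125 ≈ 5181.3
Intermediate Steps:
E(Y) = Y**3
j = -12
B(W) = -5 - 12/W**3 + 67/W (B(W) = -5 + (67/W - 12/W**3) = -5 + (-12/W**3 + 67/W) = -5 - 12/W**3 + 67/W)
(B(u(-10)) - 27121) + 32314 = ((-5 - 12/(-10)**3 + 67/(-10)) - 27121) + 32314 = ((-5 - 12*(-1/1000) + 67*(-1/10)) - 27121) + 32314 = ((-5 + 3/250 - 67/10) - 27121) + 32314 = (-1461/125 - 27121) + 32314 = -3391586/125 + 32314 = 647664/125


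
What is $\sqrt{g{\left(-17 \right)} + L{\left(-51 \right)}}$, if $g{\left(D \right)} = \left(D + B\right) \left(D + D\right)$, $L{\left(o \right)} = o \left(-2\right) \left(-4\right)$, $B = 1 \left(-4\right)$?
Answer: $3 \sqrt{34} \approx 17.493$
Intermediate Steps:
$B = -4$
$L{\left(o \right)} = 8 o$ ($L{\left(o \right)} = - 2 o \left(-4\right) = 8 o$)
$g{\left(D \right)} = 2 D \left(-4 + D\right)$ ($g{\left(D \right)} = \left(D - 4\right) \left(D + D\right) = \left(-4 + D\right) 2 D = 2 D \left(-4 + D\right)$)
$\sqrt{g{\left(-17 \right)} + L{\left(-51 \right)}} = \sqrt{2 \left(-17\right) \left(-4 - 17\right) + 8 \left(-51\right)} = \sqrt{2 \left(-17\right) \left(-21\right) - 408} = \sqrt{714 - 408} = \sqrt{306} = 3 \sqrt{34}$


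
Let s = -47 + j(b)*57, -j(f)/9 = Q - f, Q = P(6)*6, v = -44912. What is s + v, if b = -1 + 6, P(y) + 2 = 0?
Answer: -36238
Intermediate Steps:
P(y) = -2 (P(y) = -2 + 0 = -2)
Q = -12 (Q = -2*6 = -12)
b = 5
j(f) = 108 + 9*f (j(f) = -9*(-12 - f) = 108 + 9*f)
s = 8674 (s = -47 + (108 + 9*5)*57 = -47 + (108 + 45)*57 = -47 + 153*57 = -47 + 8721 = 8674)
s + v = 8674 - 44912 = -36238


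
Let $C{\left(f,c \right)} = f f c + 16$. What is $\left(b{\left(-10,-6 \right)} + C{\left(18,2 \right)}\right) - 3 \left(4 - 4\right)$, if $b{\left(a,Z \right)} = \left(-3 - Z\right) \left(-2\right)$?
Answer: $658$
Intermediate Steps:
$b{\left(a,Z \right)} = 6 + 2 Z$
$C{\left(f,c \right)} = 16 + c f^{2}$ ($C{\left(f,c \right)} = f^{2} c + 16 = c f^{2} + 16 = 16 + c f^{2}$)
$\left(b{\left(-10,-6 \right)} + C{\left(18,2 \right)}\right) - 3 \left(4 - 4\right) = \left(\left(6 + 2 \left(-6\right)\right) + \left(16 + 2 \cdot 18^{2}\right)\right) - 3 \left(4 - 4\right) = \left(\left(6 - 12\right) + \left(16 + 2 \cdot 324\right)\right) - 0 = \left(-6 + \left(16 + 648\right)\right) + 0 = \left(-6 + 664\right) + 0 = 658 + 0 = 658$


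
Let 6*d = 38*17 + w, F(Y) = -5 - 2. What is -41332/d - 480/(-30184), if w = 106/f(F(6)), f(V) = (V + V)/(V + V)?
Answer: -116953587/354662 ≈ -329.76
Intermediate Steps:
F(Y) = -7
f(V) = 1 (f(V) = (2*V)/((2*V)) = (2*V)*(1/(2*V)) = 1)
w = 106 (w = 106/1 = 106*1 = 106)
d = 376/3 (d = (38*17 + 106)/6 = (646 + 106)/6 = (1/6)*752 = 376/3 ≈ 125.33)
-41332/d - 480/(-30184) = -41332/376/3 - 480/(-30184) = -41332*3/376 - 480*(-1/30184) = -30999/94 + 60/3773 = -116953587/354662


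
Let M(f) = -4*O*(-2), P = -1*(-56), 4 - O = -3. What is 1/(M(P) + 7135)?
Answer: 1/7191 ≈ 0.00013906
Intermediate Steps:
O = 7 (O = 4 - 1*(-3) = 4 + 3 = 7)
P = 56
M(f) = 56 (M(f) = -4*7*(-2) = -28*(-2) = 56)
1/(M(P) + 7135) = 1/(56 + 7135) = 1/7191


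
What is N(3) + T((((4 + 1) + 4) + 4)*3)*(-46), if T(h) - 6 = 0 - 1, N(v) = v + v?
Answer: -224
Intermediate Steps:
N(v) = 2*v
T(h) = 5 (T(h) = 6 + (0 - 1) = 6 - 1 = 5)
N(3) + T((((4 + 1) + 4) + 4)*3)*(-46) = 2*3 + 5*(-46) = 6 - 230 = -224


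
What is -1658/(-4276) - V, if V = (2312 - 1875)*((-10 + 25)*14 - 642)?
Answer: 403621021/2138 ≈ 1.8878e+5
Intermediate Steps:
V = -188784 (V = 437*(15*14 - 642) = 437*(210 - 642) = 437*(-432) = -188784)
-1658/(-4276) - V = -1658/(-4276) - 1*(-188784) = -1658*(-1/4276) + 188784 = 829/2138 + 188784 = 403621021/2138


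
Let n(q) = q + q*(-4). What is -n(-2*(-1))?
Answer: 6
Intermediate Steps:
n(q) = -3*q (n(q) = q - 4*q = -3*q)
-n(-2*(-1)) = -(-3)*(-2*(-1)) = -(-3)*2 = -1*(-6) = 6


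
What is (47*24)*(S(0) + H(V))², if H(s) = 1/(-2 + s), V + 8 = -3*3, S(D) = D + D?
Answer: 1128/361 ≈ 3.1247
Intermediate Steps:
S(D) = 2*D
V = -17 (V = -8 - 3*3 = -8 - 9 = -17)
(47*24)*(S(0) + H(V))² = (47*24)*(2*0 + 1/(-2 - 17))² = 1128*(0 + 1/(-19))² = 1128*(0 - 1/19)² = 1128*(-1/19)² = 1128*(1/361) = 1128/361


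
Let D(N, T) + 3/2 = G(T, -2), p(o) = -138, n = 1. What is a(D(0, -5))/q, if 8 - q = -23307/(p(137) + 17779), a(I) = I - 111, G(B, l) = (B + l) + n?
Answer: -4180917/328870 ≈ -12.713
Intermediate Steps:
G(B, l) = 1 + B + l (G(B, l) = (B + l) + 1 = 1 + B + l)
D(N, T) = -5/2 + T (D(N, T) = -3/2 + (1 + T - 2) = -3/2 + (-1 + T) = -5/2 + T)
a(I) = -111 + I
q = 164435/17641 (q = 8 - (-23307)/(-138 + 17779) = 8 - (-23307)/17641 = 8 - 1*(-23307/17641) = 8 + 23307/17641 = 164435/17641 ≈ 9.3212)
a(D(0, -5))/q = (-111 + (-5/2 - 5))/(164435/17641) = (-111 - 15/2)*(17641/164435) = -237/2*17641/164435 = -4180917/328870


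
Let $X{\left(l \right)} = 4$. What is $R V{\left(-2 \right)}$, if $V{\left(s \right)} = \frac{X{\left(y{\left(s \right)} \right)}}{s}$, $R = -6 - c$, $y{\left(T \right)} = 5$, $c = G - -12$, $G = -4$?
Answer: $28$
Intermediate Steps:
$c = 8$ ($c = -4 - -12 = -4 + 12 = 8$)
$R = -14$ ($R = -6 - 8 = -14$)
$V{\left(s \right)} = \frac{4}{s}$
$R V{\left(-2 \right)} = - 14 \frac{4}{-2} = - 14 \cdot 4 \left(- \frac{1}{2}\right) = \left(-14\right) \left(-2\right) = 28$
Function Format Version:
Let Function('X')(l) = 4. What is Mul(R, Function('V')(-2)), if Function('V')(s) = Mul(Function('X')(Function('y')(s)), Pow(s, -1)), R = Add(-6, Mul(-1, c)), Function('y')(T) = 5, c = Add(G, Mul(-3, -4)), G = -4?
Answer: 28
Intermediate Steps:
c = 8 (c = Add(-4, Mul(-3, -4)) = Add(-4, 12) = 8)
R = -14 (R = Add(-6, Mul(-1, 8)) = Add(-6, -8) = -14)
Function('V')(s) = Mul(4, Pow(s, -1))
Mul(R, Function('V')(-2)) = Mul(-14, Mul(4, Pow(-2, -1))) = Mul(-14, Mul(4, Rational(-1, 2))) = Mul(-14, -2) = 28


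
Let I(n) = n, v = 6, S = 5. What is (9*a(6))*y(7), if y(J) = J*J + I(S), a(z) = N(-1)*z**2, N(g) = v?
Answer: 104976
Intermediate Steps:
N(g) = 6
a(z) = 6*z**2
y(J) = 5 + J**2 (y(J) = J*J + 5 = J**2 + 5 = 5 + J**2)
(9*a(6))*y(7) = (9*(6*6**2))*(5 + 7**2) = (9*(6*36))*(5 + 49) = (9*216)*54 = 1944*54 = 104976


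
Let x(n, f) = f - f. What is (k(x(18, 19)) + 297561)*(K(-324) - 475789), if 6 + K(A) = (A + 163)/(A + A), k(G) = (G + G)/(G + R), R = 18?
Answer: -30580839805813/216 ≈ -1.4158e+11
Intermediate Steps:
x(n, f) = 0
k(G) = 2*G/(18 + G) (k(G) = (G + G)/(G + 18) = (2*G)/(18 + G) = 2*G/(18 + G))
K(A) = -6 + (163 + A)/(2*A) (K(A) = -6 + (A + 163)/(A + A) = -6 + (163 + A)/((2*A)) = -6 + (163 + A)*(1/(2*A)) = -6 + (163 + A)/(2*A))
(k(x(18, 19)) + 297561)*(K(-324) - 475789) = (2*0/(18 + 0) + 297561)*((½)*(163 - 11*(-324))/(-324) - 475789) = (2*0/18 + 297561)*((½)*(-1/324)*(163 + 3564) - 475789) = (2*0*(1/18) + 297561)*((½)*(-1/324)*3727 - 475789) = (0 + 297561)*(-3727/648 - 475789) = 297561*(-308314999/648) = -30580839805813/216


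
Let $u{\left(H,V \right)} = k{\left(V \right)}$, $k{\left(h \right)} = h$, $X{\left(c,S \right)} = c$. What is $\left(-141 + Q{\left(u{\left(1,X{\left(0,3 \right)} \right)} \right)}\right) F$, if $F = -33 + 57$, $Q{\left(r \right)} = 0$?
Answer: $-3384$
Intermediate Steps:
$u{\left(H,V \right)} = V$
$F = 24$
$\left(-141 + Q{\left(u{\left(1,X{\left(0,3 \right)} \right)} \right)}\right) F = \left(-141 + 0\right) 24 = \left(-141\right) 24 = -3384$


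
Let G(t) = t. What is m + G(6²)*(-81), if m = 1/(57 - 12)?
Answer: -131219/45 ≈ -2916.0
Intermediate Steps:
m = 1/45 ≈ 0.022222
m + G(6²)*(-81) = 1/45 + 6²*(-81) = 1/45 + 36*(-81) = 1/45 - 2916 = -131219/45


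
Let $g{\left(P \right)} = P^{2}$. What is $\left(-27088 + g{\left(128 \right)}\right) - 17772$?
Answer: $-28476$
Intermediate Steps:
$\left(-27088 + g{\left(128 \right)}\right) - 17772 = \left(-27088 + 128^{2}\right) - 17772 = \left(-27088 + 16384\right) - 17772 = -10704 - 17772 = -28476$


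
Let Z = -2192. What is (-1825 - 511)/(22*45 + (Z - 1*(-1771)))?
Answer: -2336/569 ≈ -4.1054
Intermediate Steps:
(-1825 - 511)/(22*45 + (Z - 1*(-1771))) = (-1825 - 511)/(22*45 + (-2192 - 1*(-1771))) = -2336/(990 + (-2192 + 1771)) = -2336/(990 - 421) = -2336/569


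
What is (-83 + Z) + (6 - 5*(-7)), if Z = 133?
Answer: 91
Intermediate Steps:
(-83 + Z) + (6 - 5*(-7)) = (-83 + 133) + (6 - 5*(-7)) = 50 + (6 + 35) = 50 + 41 = 91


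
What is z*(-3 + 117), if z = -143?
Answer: -16302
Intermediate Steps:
z*(-3 + 117) = -143*(-3 + 117) = -143*114 = -16302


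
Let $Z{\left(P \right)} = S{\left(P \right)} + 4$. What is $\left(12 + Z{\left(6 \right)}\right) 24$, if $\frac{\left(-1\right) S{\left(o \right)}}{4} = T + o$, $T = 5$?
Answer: $-672$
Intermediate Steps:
$S{\left(o \right)} = -20 - 4 o$ ($S{\left(o \right)} = - 4 \left(5 + o\right) = -20 - 4 o$)
$Z{\left(P \right)} = -16 - 4 P$ ($Z{\left(P \right)} = \left(-20 - 4 P\right) + 4 = -16 - 4 P$)
$\left(12 + Z{\left(6 \right)}\right) 24 = \left(12 - 40\right) 24 = \left(-28\right) 24 = -672$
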